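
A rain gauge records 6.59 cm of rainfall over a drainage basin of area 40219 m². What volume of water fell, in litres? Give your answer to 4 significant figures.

2650000 litres

Depth: 6.59 cm × 10 = 65.9 mm.
1 mm over 1 m² is 1 L, so volume = 65.9 × 40219 = 2650432.1 L ≈ 2650000 L.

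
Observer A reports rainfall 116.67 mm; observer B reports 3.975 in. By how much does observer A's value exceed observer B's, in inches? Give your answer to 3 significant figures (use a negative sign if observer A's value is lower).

observer A: 116.67 mm = 4.59331 in.
Difference: 4.59331 − 3.97500 = 0.618 in.

0.618 in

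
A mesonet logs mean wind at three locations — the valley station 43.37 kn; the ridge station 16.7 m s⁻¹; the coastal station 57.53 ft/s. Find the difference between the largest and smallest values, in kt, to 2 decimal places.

10.91 kt

the ridge station: 16.7 m/s = 32.4622 kt.
the coastal station: 57.53 ft/s = 34.0856 kt.
Spread: 43.3700 − 32.4622 = 10.91 kt.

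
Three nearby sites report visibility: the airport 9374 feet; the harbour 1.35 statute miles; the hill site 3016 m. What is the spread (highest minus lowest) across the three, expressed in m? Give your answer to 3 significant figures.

the airport: 9374 ft = 2857.20 m.
the harbour: 1.35 SM = 2172.61 m.
Spread: 3016.00 − 2172.61 = 843 m.

843 m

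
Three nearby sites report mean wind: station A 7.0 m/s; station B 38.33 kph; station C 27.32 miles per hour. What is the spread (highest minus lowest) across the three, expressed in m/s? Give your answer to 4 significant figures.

station B: 38.33 km/h = 10.64722 m/s.
station C: 27.32 mph = 12.21313 m/s.
Spread: 12.21313 − 7.00000 = 5.213 m/s.

5.213 m/s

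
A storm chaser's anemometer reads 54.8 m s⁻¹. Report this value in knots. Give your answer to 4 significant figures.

1 m/s = 1.94384 kt, so 54.8 × 1.94384 = 106.5 kt.

106.5 kt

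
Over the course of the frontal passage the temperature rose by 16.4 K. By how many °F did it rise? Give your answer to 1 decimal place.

29.5 °F

A change of 1 °C equals a change of 1.8 °F: Δ°F = 16.4 × 1.8 = 29.5 °F.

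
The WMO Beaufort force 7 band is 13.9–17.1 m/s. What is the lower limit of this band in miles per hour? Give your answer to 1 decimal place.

31.1 mph

13.9–17.1 m/s × 2.237 = 31.1–38.3 mph.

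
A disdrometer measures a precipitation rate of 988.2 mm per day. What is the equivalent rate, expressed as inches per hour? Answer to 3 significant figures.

1.62 in/hour

988.2 mm/day × 0.0393701 in/mm × 0.0416667 day/hour = 1.62 in/hour.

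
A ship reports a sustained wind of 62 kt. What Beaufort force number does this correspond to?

62 kt lies in the Beaufort 11 band (violent storm, 56–63 kt).

Beaufort force 11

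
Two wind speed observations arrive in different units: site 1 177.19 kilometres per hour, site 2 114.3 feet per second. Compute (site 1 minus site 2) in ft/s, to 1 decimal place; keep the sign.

site 1: 177.19 km/h = 161.481 ft/s.
Difference: 161.481 − 114.300 = 47.2 ft/s.

47.2 ft/s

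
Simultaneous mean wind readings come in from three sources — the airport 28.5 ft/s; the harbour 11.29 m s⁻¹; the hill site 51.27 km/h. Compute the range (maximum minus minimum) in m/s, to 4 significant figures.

5.555 m/s

the airport: 28.5 ft/s = 8.68680 m/s.
the hill site: 51.27 km/h = 14.24167 m/s.
Spread: 14.24167 − 8.68680 = 5.555 m/s.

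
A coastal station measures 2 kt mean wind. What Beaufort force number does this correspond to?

Beaufort force 1

2 kt lies in the Beaufort 1 band (light air, 1–3 kt).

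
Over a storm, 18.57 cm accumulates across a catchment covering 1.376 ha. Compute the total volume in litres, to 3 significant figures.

Depth: 18.57 cm × 10 = 185.7 mm.
Area: 1.376 ha = 13760 m².
1 mm over 1 m² is 1 L, so volume = 185.7 × 13760 = 2555232 L ≈ 2560000 L.

2560000 litres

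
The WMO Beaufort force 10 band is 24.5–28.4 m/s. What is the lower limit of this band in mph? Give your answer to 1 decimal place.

24.5–28.4 m/s × 2.237 = 54.8–63.5 mph.

54.8 mph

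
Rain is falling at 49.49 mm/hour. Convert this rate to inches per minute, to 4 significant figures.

49.49 mm/hour × 0.0393701 in/mm × 0.0166667 hour/minute = 0.03247 in/minute.

0.03247 in/minute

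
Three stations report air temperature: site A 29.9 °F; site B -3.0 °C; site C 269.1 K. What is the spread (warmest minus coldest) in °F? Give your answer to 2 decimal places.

5.19 °F

site A: 29.9 °F = -1.167 °C.
site C: 269.1 K = -4.050 °C.
Spread: (-1.167) − (-4.050) = 2.883 °C = 5.19 °F.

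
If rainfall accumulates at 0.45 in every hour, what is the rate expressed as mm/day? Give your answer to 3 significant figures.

0.45 in/hour × 25.4 mm/in × 24 hour/day = 274 mm/day.

274 mm/day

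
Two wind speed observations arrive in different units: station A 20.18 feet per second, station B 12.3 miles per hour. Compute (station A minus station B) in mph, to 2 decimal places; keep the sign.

1.46 mph

station A: 20.18 ft/s = 13.7591 mph.
Difference: 13.7591 − 12.3000 = 1.46 mph.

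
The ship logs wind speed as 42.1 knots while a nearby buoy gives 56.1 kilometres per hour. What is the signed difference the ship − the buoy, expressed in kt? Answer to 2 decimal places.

the buoy: 56.1 km/h = 30.2916 kt.
Difference: 42.1000 − 30.2916 = 11.81 kt.

11.81 kt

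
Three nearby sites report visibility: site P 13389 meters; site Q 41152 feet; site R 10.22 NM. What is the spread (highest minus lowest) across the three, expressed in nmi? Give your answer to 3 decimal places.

3.447 nmi

site P: 13389 m = 7.22948 nmi.
site Q: 41152 ft = 6.77275 nmi.
Spread: 10.22000 − 6.77275 = 3.447 nmi.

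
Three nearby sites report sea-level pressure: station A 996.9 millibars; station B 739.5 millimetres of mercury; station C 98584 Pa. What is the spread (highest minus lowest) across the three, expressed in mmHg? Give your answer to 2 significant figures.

station A: 996.9 mb = 747.736 mmHg.
station C: 98584 Pa = 739.441 mmHg.
Spread: 747.736 − 739.441 = 8.3 mmHg.

8.3 mmHg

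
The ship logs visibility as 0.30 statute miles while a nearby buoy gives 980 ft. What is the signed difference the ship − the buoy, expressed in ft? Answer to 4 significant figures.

the ship: 0.30 SM = 1584.000 ft.
Difference: 1584.000 − 980.000 = 604.0 ft.

604.0 ft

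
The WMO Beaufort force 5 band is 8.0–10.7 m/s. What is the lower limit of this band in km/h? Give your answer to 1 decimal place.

28.8 km/h

8.0–10.7 m/s × 3.6 = 28.8–38.5 km/h.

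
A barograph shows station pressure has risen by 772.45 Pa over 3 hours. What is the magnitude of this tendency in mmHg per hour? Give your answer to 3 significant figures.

772.45 Pa / 3 h × 0.00750062 mmHg/Pa = 1.93 mmHg/h.

1.93 mmHg per hour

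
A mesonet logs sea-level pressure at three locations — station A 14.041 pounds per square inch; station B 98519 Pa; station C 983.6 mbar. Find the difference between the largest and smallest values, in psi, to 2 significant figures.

station B: 98519 Pa = 14.2890 psi.
station C: 983.6 mb = 14.2659 psi.
Spread: 14.2890 − 14.0410 = 0.25 psi.

0.25 psi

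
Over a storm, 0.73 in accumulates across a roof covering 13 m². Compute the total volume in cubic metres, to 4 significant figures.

0.2410 cubic metres

Depth: 0.73 in × 25.4 = 18.542 mm.
1 mm over 1 m² is 1 L, so volume = 18.542 × 13 = 241.046 L = 0.2410 m³.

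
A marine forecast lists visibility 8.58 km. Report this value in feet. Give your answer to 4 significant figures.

28150 ft

1 km = 3280.84 ft, so 8.58 × 3280.84 = 28150 ft.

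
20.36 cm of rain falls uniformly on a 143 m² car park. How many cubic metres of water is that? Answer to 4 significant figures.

29.11 cubic metres

Depth: 20.36 cm × 10 = 203.6 mm.
1 mm over 1 m² is 1 L, so volume = 203.6 × 143 = 29114.8 L = 29.11 m³.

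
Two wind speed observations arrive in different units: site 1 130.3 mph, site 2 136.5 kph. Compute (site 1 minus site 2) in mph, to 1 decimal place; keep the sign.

45.5 mph

site 2: 136.5 km/h = 84.817 mph.
Difference: 130.300 − 84.817 = 45.5 mph.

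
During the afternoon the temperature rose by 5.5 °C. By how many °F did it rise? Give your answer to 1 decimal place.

9.9 °F

A change of 1 °C equals a change of 1.8 °F: Δ°F = 5.5 × 1.8 = 9.9 °F.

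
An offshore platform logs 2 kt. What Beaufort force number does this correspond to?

Beaufort force 1

2 kt lies in the Beaufort 1 band (light air, 1–3 kt).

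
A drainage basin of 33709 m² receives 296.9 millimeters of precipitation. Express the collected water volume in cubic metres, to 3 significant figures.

1 mm over 1 m² is 1 L, so volume = 296.9 × 33709 = 10008202 L = 10000 m³.

10000 cubic metres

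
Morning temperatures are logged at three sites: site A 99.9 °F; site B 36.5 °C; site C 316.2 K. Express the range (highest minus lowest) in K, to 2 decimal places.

6.55 K

site A: 99.9 °F = 37.722 °C.
site C: 316.2 K = 43.050 °C.
Spread: 43.050 − 36.500 = 6.550 °C.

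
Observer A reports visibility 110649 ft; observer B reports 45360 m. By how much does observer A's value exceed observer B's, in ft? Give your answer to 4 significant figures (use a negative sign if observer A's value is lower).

-38170 ft

observer B: 45360 m = 148818.90 ft.
Difference: 110649.00 − 148818.90 = -38170 ft.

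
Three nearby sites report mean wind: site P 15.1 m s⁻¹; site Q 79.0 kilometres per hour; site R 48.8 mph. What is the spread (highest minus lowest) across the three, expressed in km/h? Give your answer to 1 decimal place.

site P: 15.1 m/s = 54.360 km/h.
site R: 48.8 mph = 78.536 km/h.
Spread: 79.000 − 54.360 = 24.6 km/h.

24.6 km/h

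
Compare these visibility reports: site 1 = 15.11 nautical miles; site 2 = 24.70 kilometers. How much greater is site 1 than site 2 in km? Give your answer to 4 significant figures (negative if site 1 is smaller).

3.284 km

site 1: 15.11 nmi = 27.98372 km.
Difference: 27.98372 − 24.70000 = 3.284 km.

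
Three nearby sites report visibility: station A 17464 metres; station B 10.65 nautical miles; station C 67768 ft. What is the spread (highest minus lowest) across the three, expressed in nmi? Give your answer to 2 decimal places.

station A: 17464 m = 9.4298 nmi.
station C: 67768 ft = 11.1532 nmi.
Spread: 11.1532 − 9.4298 = 1.72 nmi.

1.72 nmi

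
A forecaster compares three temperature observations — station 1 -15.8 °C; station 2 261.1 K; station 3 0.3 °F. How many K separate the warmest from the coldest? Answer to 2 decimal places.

5.56 K

station 2: 261.1 K = -12.050 °C.
station 3: 0.3 °F = -17.611 °C.
Spread: (-12.050) − (-17.611) = 5.561 °C.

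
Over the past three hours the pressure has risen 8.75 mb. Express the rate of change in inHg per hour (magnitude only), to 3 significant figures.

0.0861 inHg per hour

8.75 mb / 3 h × 0.02953 inHg/mb = 0.0861 inHg/h.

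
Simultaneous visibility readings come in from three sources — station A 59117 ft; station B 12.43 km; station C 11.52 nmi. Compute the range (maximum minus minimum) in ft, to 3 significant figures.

29200 ft

station B: 12.43 km = 40780.84 ft.
station C: 11.52 nmi = 69996.85 ft.
Spread: 69996.85 − 40780.84 = 29200 ft.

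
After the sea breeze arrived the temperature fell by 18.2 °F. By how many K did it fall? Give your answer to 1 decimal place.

A change of 1 °C equals a change of 1.8 °F: ΔK = 18.2 × 0.5556 = 10.1 K.

10.1 K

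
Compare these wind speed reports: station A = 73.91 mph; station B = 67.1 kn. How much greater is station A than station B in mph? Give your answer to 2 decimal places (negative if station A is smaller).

station B: 67.1 kt = 77.2173 mph.
Difference: 73.9100 − 77.2173 = -3.31 mph.

-3.31 mph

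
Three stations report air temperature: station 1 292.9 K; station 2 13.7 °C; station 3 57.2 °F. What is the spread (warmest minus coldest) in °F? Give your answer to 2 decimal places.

10.89 °F

station 1: 292.9 K = 19.750 °C.
station 3: 57.2 °F = 14.000 °C.
Spread: 19.750 − 13.700 = 6.050 °C = 10.89 °F.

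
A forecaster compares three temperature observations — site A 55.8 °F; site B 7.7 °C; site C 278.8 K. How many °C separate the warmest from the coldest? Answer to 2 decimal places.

site A: 55.8 °F = 13.222 °C.
site C: 278.8 K = 5.650 °C.
Spread: 13.222 − 5.650 = 7.572 °C.

7.57 °C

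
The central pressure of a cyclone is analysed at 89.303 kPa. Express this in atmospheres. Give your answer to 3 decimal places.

1 kPa = 0.00986923 atm, so 89.303 × 0.00986923 = 0.881 atm.

0.881 atm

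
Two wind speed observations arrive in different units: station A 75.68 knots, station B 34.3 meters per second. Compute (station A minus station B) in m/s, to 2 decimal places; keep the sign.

station A: 75.68 kt = 38.9332 m/s.
Difference: 38.9332 − 34.3000 = 4.63 m/s.

4.63 m/s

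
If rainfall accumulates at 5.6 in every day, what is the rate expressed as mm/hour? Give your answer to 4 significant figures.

5.927 mm/hour

5.6 in/day × 25.4 mm/in × 0.0416667 day/hour = 5.927 mm/hour.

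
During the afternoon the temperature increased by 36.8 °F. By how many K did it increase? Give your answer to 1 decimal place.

20.4 K

Converting a difference, only the 9/5 scale factor applies: ΔK = 36.8 × 0.5556 = 20.4 K.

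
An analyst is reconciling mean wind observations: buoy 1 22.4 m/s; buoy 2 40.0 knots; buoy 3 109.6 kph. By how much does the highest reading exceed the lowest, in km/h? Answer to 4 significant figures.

buoy 1: 22.4 m/s = 80.6400 km/h.
buoy 2: 40.0 kt = 74.0800 km/h.
Spread: 109.6000 − 74.0800 = 35.52 km/h.

35.52 km/h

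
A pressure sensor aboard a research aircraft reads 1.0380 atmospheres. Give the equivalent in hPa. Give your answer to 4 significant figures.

1052 hPa

1 atm = 1013.25 hPa, so 1.0380 × 1013.25 = 1052 hPa.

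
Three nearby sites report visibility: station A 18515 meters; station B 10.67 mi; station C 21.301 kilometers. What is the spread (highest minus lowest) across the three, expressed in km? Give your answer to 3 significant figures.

4.13 km

station A: 18515 m = 18.5150 km.
station B: 10.67 SM = 17.1717 km.
Spread: 21.3010 − 17.1717 = 4.13 km.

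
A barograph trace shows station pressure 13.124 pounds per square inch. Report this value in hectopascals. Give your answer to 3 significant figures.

905 hPa

1 psi = 68.9476 hPa, so 13.124 × 68.9476 = 905 hPa.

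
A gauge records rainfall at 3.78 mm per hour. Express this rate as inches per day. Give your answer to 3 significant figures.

3.78 mm/hour × 0.0393701 in/mm × 24 hour/day = 3.57 in/day.

3.57 in/day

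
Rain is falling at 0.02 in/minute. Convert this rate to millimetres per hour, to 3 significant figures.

0.02 in/minute × 25.4 mm/in × 60 minute/hour = 30.5 mm/hour.

30.5 mm/hour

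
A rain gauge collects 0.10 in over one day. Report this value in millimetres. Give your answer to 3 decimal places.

1 in = 25.4 mm, so 0.10 × 25.4 = 2.540 mm.

2.540 mm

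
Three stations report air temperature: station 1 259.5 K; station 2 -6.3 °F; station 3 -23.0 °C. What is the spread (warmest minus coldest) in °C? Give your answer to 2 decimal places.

station 1: 259.5 K = -13.650 °C.
station 2: -6.3 °F = -21.278 °C.
Spread: (-13.650) − (-23.000) = 9.350 °C.

9.35 °C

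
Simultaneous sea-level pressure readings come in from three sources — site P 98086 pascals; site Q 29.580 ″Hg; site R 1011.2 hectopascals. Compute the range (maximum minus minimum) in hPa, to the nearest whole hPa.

30 hPa

site P: 98086 Pa = 980.86 hPa.
site Q: 29.580 inHg = 1001.69 hPa.
Spread: 1011.20 − 980.86 = 30 hPa.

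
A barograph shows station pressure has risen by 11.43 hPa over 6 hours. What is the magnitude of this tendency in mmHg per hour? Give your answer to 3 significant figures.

11.43 hPa / 6 h × 0.750062 mmHg/hPa = 1.43 mmHg/h.

1.43 mmHg per hour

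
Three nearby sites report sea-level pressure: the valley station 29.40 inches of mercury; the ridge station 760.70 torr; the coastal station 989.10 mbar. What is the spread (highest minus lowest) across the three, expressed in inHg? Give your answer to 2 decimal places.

0.74 inHg

the ridge station: 760.70 mmHg = 29.9488 inHg.
the coastal station: 989.10 mb = 29.2081 inHg.
Spread: 29.9488 − 29.2081 = 0.74 inHg.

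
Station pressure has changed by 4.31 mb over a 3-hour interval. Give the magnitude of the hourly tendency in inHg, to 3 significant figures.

0.0424 inHg per hour

4.31 mb / 3 h × 0.02953 inHg/mb = 0.0424 inHg/h.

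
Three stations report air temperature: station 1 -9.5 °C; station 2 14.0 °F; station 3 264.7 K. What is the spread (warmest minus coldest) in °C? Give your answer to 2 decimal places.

1.55 °C

station 2: 14.0 °F = -10.000 °C.
station 3: 264.7 K = -8.450 °C.
Spread: (-8.450) − (-10.000) = 1.550 °C.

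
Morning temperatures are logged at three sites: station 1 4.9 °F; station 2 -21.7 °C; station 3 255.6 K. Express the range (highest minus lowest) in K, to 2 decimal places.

station 1: 4.9 °F = -15.056 °C.
station 3: 255.6 K = -17.550 °C.
Spread: (-15.056) − (-21.700) = 6.644 °C.

6.64 K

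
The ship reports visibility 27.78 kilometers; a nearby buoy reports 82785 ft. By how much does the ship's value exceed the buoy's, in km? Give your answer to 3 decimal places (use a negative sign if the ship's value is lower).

the buoy: 82785 ft = 25.23287 km.
Difference: 27.78000 − 25.23287 = 2.547 km.

2.547 km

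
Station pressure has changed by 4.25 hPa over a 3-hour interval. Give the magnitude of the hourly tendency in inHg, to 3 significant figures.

0.0418 inHg per hour

4.25 hPa / 3 h × 0.02953 inHg/hPa = 0.0418 inHg/h.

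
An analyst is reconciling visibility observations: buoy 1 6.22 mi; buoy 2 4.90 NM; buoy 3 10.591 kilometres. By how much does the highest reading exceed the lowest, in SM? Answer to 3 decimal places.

buoy 2: 4.90 nmi = 5.63882 SM.
buoy 3: 10.591 km = 6.58094 SM.
Spread: 6.58094 − 5.63882 = 0.942 SM.

0.942 SM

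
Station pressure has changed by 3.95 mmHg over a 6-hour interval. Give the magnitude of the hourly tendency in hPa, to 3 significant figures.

0.878 hPa per hour

3.95 mmHg / 6 h × 1.33322 hPa/mmHg = 0.878 hPa/h.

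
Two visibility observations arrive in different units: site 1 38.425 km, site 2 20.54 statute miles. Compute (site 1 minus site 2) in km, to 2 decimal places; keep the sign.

site 2: 20.54 SM = 33.0559 km.
Difference: 38.4250 − 33.0559 = 5.37 km.

5.37 km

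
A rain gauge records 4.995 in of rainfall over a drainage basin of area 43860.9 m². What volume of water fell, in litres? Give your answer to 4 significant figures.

Depth: 4.995 in × 25.4 = 126.873 mm.
1 mm over 1 m² is 1 L, so volume = 126.873 × 43860.9 = 5564764 L ≈ 5565000 L.

5565000 litres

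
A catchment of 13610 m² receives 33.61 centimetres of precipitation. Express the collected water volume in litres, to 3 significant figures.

4570000 litres

Depth: 33.61 cm × 10 = 336.1 mm.
1 mm over 1 m² is 1 L, so volume = 336.1 × 13610 = 4574321 L ≈ 4570000 L.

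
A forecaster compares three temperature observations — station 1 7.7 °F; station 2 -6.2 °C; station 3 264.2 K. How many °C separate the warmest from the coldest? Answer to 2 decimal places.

7.30 °C

station 1: 7.7 °F = -13.500 °C.
station 3: 264.2 K = -8.950 °C.
Spread: (-6.200) − (-13.500) = 7.300 °C.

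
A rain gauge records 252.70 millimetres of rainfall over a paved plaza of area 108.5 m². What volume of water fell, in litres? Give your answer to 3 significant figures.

27400 litres

1 mm over 1 m² is 1 L, so volume = 252.7 × 108.5 = 27417.95 L ≈ 27400 L.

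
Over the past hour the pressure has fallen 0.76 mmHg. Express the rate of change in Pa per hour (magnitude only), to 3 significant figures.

101 Pa per hour

0.76 mmHg / 1 h × 133.322 Pa/mmHg = 101 Pa/h.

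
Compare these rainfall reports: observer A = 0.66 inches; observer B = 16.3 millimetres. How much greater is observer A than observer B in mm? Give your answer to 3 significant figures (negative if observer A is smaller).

observer A: 0.66 in = 16.76400 mm.
Difference: 16.76400 − 16.30000 = 0.464 mm.

0.464 mm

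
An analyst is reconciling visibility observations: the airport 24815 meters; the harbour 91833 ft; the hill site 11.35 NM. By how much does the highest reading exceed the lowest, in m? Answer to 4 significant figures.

the harbour: 91833 ft = 27990.698 m.
the hill site: 11.35 nmi = 21020.200 m.
Spread: 27990.698 − 21020.200 = 6970 m.

6970 m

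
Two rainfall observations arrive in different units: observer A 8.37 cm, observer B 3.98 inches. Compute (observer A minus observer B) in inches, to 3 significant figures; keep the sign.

observer A: 8.37 cm = 3.29528 in.
Difference: 3.29528 − 3.98000 = -0.685 in.

-0.685 in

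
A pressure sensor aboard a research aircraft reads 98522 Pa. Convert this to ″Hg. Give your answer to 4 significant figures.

1 Pa = 0.0002953 inHg, so 98522 × 0.0002953 = 29.09 inHg.

29.09 inHg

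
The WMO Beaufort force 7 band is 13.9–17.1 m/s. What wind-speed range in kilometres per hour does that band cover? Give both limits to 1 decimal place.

50.0 to 61.6 km/h

13.9–17.1 m/s × 3.6 = 50.0–61.6 km/h.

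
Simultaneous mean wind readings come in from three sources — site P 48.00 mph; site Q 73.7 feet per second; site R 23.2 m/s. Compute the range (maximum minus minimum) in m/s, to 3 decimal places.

site P: 48.00 mph = 21.45792 m/s.
site Q: 73.7 ft/s = 22.46376 m/s.
Spread: 23.20000 − 21.45792 = 1.742 m/s.

1.742 m/s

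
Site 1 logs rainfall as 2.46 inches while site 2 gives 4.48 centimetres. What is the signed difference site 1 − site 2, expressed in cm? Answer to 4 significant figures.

site 1: 2.46 in = 6.24840 cm.
Difference: 6.24840 − 4.48000 = 1.768 cm.

1.768 cm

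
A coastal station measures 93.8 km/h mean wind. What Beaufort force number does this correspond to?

Beaufort force 10

93.8 km/h = 26.1 m/s, which is Beaufort 10 (storm, 24.5–28.4 m/s).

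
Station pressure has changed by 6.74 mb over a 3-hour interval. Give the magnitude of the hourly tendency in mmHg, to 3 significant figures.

6.74 mb / 3 h × 0.750062 mmHg/mb = 1.69 mmHg/h.

1.69 mmHg per hour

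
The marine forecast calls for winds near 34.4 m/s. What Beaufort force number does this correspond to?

34.4 m/s lies in the Beaufort 12 band (hurricane force, ≥32.7 m/s).

Beaufort force 12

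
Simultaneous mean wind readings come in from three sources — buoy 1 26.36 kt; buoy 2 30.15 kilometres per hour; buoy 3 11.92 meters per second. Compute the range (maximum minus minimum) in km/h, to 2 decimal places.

18.67 km/h

buoy 1: 26.36 kt = 48.8187 km/h.
buoy 3: 11.92 m/s = 42.9120 km/h.
Spread: 48.8187 − 30.1500 = 18.67 km/h.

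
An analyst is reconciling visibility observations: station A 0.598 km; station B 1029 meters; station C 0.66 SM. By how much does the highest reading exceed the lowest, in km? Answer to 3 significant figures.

0.464 km

station B: 1029 m = 1.02900 km.
station C: 0.66 SM = 1.06217 km.
Spread: 1.06217 − 0.59800 = 0.464 km.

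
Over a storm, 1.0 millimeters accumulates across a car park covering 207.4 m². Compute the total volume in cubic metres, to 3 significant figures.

1 mm over 1 m² is 1 L, so volume = 1 × 207.4 = 207.4 L = 0.207 m³.

0.207 cubic metres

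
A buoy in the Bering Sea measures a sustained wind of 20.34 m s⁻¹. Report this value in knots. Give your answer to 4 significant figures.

39.54 kt

1 m/s = 1.94384 kt, so 20.34 × 1.94384 = 39.54 kt.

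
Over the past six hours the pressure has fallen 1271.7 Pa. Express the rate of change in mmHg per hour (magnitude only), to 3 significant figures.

1271.7 Pa / 6 h × 0.00750062 mmHg/Pa = 1.59 mmHg/h.

1.59 mmHg per hour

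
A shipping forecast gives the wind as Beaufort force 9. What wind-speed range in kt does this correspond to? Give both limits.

41 to 47 kt

Beaufort 9 (strong gale) spans 41–47 knots.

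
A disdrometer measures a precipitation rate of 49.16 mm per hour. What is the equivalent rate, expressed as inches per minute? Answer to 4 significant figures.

0.03226 in/minute

49.16 mm/hour × 0.0393701 in/mm × 0.0166667 hour/minute = 0.03226 in/minute.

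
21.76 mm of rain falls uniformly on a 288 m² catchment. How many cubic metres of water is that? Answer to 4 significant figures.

1 mm over 1 m² is 1 L, so volume = 21.76 × 288 = 6266.88 L = 6.267 m³.

6.267 cubic metres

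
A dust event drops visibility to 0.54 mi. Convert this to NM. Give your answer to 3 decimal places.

1 SM = 0.868976 nmi, so 0.54 × 0.868976 = 0.469 nmi.

0.469 nmi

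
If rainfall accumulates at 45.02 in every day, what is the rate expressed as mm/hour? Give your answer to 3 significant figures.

47.6 mm/hour

45.02 in/day × 25.4 mm/in × 0.0416667 day/hour = 47.6 mm/hour.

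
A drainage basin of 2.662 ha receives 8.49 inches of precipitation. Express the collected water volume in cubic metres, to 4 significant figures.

5740 cubic metres

Depth: 8.49 in × 25.4 = 215.646 mm.
Area: 2.662 ha = 26620 m².
1 mm over 1 m² is 1 L, so volume = 215.646 × 26620 = 5740496.5 L = 5740 m³.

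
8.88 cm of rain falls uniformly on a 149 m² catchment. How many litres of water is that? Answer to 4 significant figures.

13230 litres

Depth: 8.88 cm × 10 = 88.8 mm.
1 mm over 1 m² is 1 L, so volume = 88.8 × 149 = 13231.2 L ≈ 13230 L.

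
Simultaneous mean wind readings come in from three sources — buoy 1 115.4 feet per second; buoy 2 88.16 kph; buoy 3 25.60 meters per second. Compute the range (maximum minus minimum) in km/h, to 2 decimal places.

buoy 1: 115.4 ft/s = 126.6261 km/h.
buoy 3: 25.60 m/s = 92.1600 km/h.
Spread: 126.6261 − 88.1600 = 38.47 km/h.

38.47 km/h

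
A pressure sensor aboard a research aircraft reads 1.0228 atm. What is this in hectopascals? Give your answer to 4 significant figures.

1036 hPa

1 atm = 1013.25 hPa, so 1.0228 × 1013.25 = 1036 hPa.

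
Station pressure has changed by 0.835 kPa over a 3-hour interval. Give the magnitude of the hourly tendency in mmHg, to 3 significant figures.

2.09 mmHg per hour

0.835 kPa / 3 h × 7.50062 mmHg/kPa = 2.09 mmHg/h.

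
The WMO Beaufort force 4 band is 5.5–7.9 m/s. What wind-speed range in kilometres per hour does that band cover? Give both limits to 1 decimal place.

5.5–7.9 m/s × 3.6 = 19.8–28.4 km/h.

19.8 to 28.4 km/h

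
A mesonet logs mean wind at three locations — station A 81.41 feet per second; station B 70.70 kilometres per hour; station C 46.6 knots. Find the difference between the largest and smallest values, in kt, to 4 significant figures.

10.06 kt

station A: 81.41 ft/s = 48.2341 kt.
station B: 70.70 km/h = 38.1749 kt.
Spread: 48.2341 − 38.1749 = 10.06 kt.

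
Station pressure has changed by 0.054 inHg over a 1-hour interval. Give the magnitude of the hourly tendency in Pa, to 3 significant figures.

0.054 inHg / 1 h × 3386.39 Pa/inHg = 183 Pa/h.

183 Pa per hour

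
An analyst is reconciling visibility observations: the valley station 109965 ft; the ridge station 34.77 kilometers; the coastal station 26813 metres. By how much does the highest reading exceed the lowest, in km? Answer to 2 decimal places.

7.96 km

the valley station: 109965 ft = 33.5173 km.
the coastal station: 26813 m = 26.8130 km.
Spread: 34.7700 − 26.8130 = 7.96 km.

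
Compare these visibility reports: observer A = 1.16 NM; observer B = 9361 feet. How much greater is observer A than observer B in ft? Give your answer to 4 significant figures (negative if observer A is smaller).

-2313 ft

observer A: 1.16 nmi = 7048.29 ft.
Difference: 7048.29 − 9361.00 = -2313 ft.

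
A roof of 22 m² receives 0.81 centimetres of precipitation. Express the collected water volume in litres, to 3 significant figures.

Depth: 0.81 cm × 10 = 8.1 mm.
1 mm over 1 m² is 1 L, so volume = 8.1 × 22 = 178.2 L ≈ 178 L.

178 litres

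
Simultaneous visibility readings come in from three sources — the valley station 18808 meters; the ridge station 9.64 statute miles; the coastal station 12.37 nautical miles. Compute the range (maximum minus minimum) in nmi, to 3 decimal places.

the valley station: 18808 m = 10.15551 nmi.
the ridge station: 9.64 SM = 8.37693 nmi.
Spread: 12.37000 − 8.37693 = 3.993 nmi.

3.993 nmi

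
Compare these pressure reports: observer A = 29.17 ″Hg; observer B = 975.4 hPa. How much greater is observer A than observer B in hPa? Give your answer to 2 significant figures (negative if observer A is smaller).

observer A: 29.17 inHg = 987.81 hPa.
Difference: 987.81 − 975.40 = 12 hPa.

12 hPa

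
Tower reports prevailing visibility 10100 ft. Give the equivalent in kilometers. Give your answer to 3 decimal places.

3.078 km

1 ft = 0.0003048 km, so 10100 × 0.0003048 = 3.078 km.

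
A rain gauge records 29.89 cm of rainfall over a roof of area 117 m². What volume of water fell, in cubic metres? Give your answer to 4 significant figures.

34.97 cubic metres

Depth: 29.89 cm × 10 = 298.9 mm.
1 mm over 1 m² is 1 L, so volume = 298.9 × 117 = 34971.3 L = 34.97 m³.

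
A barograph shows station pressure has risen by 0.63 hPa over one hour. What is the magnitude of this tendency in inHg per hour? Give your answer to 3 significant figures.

0.0186 inHg per hour

0.63 hPa / 1 h × 0.02953 inHg/hPa = 0.0186 inHg/h.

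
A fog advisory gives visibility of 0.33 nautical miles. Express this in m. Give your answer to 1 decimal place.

1 nmi = 1852 m, so 0.33 × 1852 = 611.2 m.

611.2 m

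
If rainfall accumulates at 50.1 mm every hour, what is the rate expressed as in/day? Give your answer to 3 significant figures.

47.3 in/day

50.1 mm/hour × 0.0393701 in/mm × 24 hour/day = 47.3 in/day.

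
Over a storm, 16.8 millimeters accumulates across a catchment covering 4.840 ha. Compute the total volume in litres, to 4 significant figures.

Area: 4.840 ha = 48400 m².
1 mm over 1 m² is 1 L, so volume = 16.8 × 48400 = 813120 L ≈ 813100 L.

813100 litres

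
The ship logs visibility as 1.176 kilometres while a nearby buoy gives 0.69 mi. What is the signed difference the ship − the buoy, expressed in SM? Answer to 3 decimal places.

0.041 SM

the ship: 1.176 km = 0.73073 SM.
Difference: 0.73073 − 0.69000 = 0.041 SM.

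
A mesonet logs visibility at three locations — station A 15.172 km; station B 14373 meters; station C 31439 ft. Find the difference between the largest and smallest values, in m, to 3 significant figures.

5590 m

station A: 15.172 km = 15172.00 m.
station C: 31439 ft = 9582.61 m.
Spread: 15172.00 − 9582.61 = 5590 m.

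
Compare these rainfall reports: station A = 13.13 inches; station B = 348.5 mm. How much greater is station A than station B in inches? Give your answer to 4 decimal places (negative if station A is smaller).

-0.5905 in

station B: 348.5 mm = 13.720472 in.
Difference: 13.130000 − 13.720472 = -0.5905 in.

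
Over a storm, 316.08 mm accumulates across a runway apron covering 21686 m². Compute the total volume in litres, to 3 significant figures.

1 mm over 1 m² is 1 L, so volume = 316.08 × 21686 = 6854510.9 L ≈ 6850000 L.

6850000 litres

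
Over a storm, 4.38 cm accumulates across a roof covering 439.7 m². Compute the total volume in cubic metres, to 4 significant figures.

19.26 cubic metres

Depth: 4.38 cm × 10 = 43.8 mm.
1 mm over 1 m² is 1 L, so volume = 43.8 × 439.7 = 19258.86 L = 19.26 m³.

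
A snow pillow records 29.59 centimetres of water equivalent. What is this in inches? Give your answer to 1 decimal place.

1 cm = 0.393701 in, so 29.59 × 0.393701 = 11.6 in.

11.6 in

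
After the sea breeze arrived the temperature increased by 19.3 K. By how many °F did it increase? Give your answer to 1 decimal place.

Converting a difference, only the 9/5 scale factor applies: Δ°F = 19.3 × 1.8 = 34.7 °F.

34.7 °F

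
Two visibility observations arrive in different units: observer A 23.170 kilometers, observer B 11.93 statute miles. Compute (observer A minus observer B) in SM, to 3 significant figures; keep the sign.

2.47 SM

observer A: 23.170 km = 14.3972 SM.
Difference: 14.3972 − 11.9300 = 2.47 SM.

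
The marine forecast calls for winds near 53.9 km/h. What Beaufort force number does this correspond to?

Beaufort force 7

53.9 km/h = 15.0 m/s, which is Beaufort 7 (near gale, 13.9–17.1 m/s).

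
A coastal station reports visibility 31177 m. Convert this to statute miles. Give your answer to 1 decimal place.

19.4 SM

1 m = 0.000621371 SM, so 31177 × 0.000621371 = 19.4 SM.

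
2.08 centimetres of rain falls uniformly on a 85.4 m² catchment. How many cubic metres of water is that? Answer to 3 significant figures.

1.78 cubic metres

Depth: 2.08 cm × 10 = 20.8 mm.
1 mm over 1 m² is 1 L, so volume = 20.8 × 85.4 = 1776.32 L = 1.78 m³.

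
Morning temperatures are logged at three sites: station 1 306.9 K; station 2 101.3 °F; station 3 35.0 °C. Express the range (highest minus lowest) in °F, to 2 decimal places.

8.55 °F

station 1: 306.9 K = 33.750 °C.
station 2: 101.3 °F = 38.500 °C.
Spread: 38.500 − 33.750 = 4.750 °C = 8.55 °F.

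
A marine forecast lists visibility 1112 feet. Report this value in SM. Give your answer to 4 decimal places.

1 ft = 0.000189394 SM, so 1112 × 0.000189394 = 0.2106 SM.

0.2106 SM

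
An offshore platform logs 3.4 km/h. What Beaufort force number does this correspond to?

Beaufort force 1

3.4 km/h = 0.9 m/s, which is Beaufort 1 (light air, 0.3–1.5 m/s).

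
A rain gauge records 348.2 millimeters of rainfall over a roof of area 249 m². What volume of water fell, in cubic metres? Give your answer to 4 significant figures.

1 mm over 1 m² is 1 L, so volume = 348.2 × 249 = 86701.8 L = 86.70 m³.

86.70 cubic metres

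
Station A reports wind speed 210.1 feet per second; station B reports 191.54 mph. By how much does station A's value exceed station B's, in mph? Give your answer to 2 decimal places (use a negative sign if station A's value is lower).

station A: 210.1 ft/s = 143.2500 mph.
Difference: 143.2500 − 191.5400 = -48.29 mph.

-48.29 mph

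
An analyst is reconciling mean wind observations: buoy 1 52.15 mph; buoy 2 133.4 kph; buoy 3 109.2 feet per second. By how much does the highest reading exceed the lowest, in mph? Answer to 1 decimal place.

30.7 mph

buoy 2: 133.4 km/h = 82.891 mph.
buoy 3: 109.2 ft/s = 74.455 mph.
Spread: 82.891 − 52.150 = 30.7 mph.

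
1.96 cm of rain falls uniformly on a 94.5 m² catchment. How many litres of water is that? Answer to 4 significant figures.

Depth: 1.96 cm × 10 = 19.6 mm.
1 mm over 1 m² is 1 L, so volume = 19.6 × 94.5 = 1852.2 L ≈ 1852 L.

1852 litres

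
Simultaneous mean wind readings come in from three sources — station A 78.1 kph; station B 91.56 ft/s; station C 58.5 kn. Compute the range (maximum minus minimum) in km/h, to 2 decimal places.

30.24 km/h

station B: 91.56 ft/s = 100.4670 km/h.
station C: 58.5 kt = 108.3420 km/h.
Spread: 108.3420 − 78.1000 = 30.24 km/h.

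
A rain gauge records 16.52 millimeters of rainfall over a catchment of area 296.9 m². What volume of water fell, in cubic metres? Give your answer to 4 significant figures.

1 mm over 1 m² is 1 L, so volume = 16.52 × 296.9 = 4904.788 L = 4.905 m³.

4.905 cubic metres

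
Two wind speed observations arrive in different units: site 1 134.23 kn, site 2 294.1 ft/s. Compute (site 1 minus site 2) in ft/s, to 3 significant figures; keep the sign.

site 1: 134.23 kt = 226.555 ft/s.
Difference: 226.555 − 294.100 = -67.5 ft/s.

-67.5 ft/s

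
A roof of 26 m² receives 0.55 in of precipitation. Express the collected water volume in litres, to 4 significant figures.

Depth: 0.55 in × 25.4 = 13.97 mm.
1 mm over 1 m² is 1 L, so volume = 13.97 × 26 = 363.22 L ≈ 363.2 L.

363.2 litres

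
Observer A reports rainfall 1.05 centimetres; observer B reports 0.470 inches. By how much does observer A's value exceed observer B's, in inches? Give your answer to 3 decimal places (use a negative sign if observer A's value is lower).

observer A: 1.05 cm = 0.41339 in.
Difference: 0.41339 − 0.47000 = -0.057 in.

-0.057 in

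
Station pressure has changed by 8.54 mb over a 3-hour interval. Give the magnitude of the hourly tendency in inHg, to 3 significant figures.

0.0841 inHg per hour

8.54 mb / 3 h × 0.02953 inHg/mb = 0.0841 inHg/h.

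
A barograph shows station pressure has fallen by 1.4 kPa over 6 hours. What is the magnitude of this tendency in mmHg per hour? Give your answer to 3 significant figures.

1.75 mmHg per hour

1.4 kPa / 6 h × 7.50062 mmHg/kPa = 1.75 mmHg/h.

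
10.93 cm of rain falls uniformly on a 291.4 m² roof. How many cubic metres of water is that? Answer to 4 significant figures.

Depth: 10.93 cm × 10 = 109.3 mm.
1 mm over 1 m² is 1 L, so volume = 109.3 × 291.4 = 31850.02 L = 31.85 m³.

31.85 cubic metres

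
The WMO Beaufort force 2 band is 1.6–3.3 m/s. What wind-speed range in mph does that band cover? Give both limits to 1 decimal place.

3.6 to 7.4 mph

1.6–3.3 m/s × 2.237 = 3.6–7.4 mph.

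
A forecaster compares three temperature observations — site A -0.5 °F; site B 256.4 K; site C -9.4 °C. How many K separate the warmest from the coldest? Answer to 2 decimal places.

site A: -0.5 °F = -18.056 °C.
site B: 256.4 K = -16.750 °C.
Spread: (-9.400) − (-18.056) = 8.656 °C.

8.66 K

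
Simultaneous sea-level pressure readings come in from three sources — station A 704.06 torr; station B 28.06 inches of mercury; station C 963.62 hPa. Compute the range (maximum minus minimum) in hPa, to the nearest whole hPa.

station A: 704.06 mmHg = 938.67 hPa.
station B: 28.06 inHg = 950.22 hPa.
Spread: 963.62 − 938.67 = 25 hPa.

25 hPa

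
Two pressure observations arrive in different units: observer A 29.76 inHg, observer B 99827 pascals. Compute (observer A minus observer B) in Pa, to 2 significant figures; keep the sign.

950 Pa

observer A: 29.76 inHg = 100778.94 Pa.
Difference: 100778.94 − 99827.00 = 950 Pa.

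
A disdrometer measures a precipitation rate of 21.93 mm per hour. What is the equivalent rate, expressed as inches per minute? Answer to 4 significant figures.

21.93 mm/hour × 0.0393701 in/mm × 0.0166667 hour/minute = 0.01439 in/minute.

0.01439 in/minute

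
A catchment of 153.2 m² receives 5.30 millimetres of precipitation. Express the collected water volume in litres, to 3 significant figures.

812 litres

1 mm over 1 m² is 1 L, so volume = 5.3 × 153.2 = 811.96 L ≈ 812 L.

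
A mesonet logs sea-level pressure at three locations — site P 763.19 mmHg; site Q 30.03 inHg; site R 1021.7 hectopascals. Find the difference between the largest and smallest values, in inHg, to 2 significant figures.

0.14 inHg

site P: 763.19 mmHg = 30.0468 inHg.
site R: 1021.7 hPa = 30.1708 inHg.
Spread: 30.1708 − 30.0300 = 0.14 inHg.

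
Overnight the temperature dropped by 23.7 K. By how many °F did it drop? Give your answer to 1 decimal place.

A change of 1 °C equals a change of 1.8 °F: Δ°F = 23.7 × 1.8 = 42.7 °F.

42.7 °F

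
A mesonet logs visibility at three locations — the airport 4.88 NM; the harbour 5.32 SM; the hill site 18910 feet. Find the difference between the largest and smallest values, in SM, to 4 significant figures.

the airport: 4.88 nmi = 5.61580 SM.
the hill site: 18910 ft = 3.58144 SM.
Spread: 5.61580 − 3.58144 = 2.034 SM.

2.034 SM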